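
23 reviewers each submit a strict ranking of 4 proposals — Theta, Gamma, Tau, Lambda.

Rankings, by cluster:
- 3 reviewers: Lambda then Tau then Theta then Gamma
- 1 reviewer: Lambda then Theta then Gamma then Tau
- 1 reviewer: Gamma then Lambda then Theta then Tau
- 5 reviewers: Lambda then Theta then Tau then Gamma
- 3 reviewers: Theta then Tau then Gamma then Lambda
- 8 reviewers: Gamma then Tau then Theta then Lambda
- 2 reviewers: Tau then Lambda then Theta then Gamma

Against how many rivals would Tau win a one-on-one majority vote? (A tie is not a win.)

Tau against each rival (23 reviewers):
Tau vs Theta: Tau wins 13–10.
Tau vs Gamma: Tau, 13–10.
Tau vs Lambda: Tau preferred on 3+8+2 = 13 ballots; Tau wins 13–10.
Tau beats Theta, Gamma, Lambda — 3 pairwise wins.

3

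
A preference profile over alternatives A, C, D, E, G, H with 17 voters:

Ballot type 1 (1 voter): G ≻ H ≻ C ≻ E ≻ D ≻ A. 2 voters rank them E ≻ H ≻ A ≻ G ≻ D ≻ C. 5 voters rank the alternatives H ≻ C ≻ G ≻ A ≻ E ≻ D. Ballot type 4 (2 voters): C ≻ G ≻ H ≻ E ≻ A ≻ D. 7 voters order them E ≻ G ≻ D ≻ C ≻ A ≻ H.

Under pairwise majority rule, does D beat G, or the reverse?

G

No ballot ranks D above G: 0.
Ballots ranking G above D: 17 − 0 = 17.
G wins the head-to-head 17–0.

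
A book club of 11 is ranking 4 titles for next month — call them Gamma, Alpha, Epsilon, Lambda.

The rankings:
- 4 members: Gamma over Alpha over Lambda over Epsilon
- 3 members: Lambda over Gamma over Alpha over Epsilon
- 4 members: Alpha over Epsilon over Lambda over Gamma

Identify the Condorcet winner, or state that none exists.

Head-to-head results (11 members):
Gamma vs Alpha: Gamma is ranked higher on 4+3 = 7 ballots, Alpha on 4. Gamma wins 7–4.
Gamma vs Epsilon: Gamma is ranked higher on 4+3 = 7 ballots, Epsilon on 4. Gamma wins 7–4.
Gamma vs Lambda: Gamma is ranked higher on 4 ballots, Lambda on 7. Lambda wins 7–4.
Alpha vs Epsilon: Alpha preferred on 4+3+4 = 11 ballots; Alpha wins 11–0.
Alpha vs Lambda: Alpha is ranked higher on 4+4 = 8 ballots, Lambda on 3. Alpha wins 8–3.
Epsilon vs Lambda: Epsilon is ranked higher on 4 ballots, Lambda on 7. Lambda wins 7–4.
No book is unbeaten: Gamma loses to Lambda; Alpha loses to Gamma; Epsilon loses to Gamma; Lambda loses to Alpha. In particular Gamma > Alpha > Lambda > Gamma is a majority cycle — no Condorcet winner exists.

none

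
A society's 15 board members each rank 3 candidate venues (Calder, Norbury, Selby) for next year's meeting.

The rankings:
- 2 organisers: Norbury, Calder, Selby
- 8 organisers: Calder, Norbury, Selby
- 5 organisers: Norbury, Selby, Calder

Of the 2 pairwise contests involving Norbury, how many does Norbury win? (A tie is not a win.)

1

Norbury against each rival (15 organisers):
Norbury vs Calder: Norbury preferred on 2+5 = 7 ballots; Calder wins 8–7.
Norbury vs Selby: Norbury, 15–0.
Norbury beats Selby; loses to Calder — 1 pairwise win.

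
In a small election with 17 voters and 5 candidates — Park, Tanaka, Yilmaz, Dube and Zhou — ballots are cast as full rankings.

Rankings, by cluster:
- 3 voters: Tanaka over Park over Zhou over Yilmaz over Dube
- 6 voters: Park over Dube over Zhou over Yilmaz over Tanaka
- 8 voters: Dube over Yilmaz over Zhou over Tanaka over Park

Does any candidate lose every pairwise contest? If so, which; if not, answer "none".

none

Pairwise majorities:
Park–Tanaka: Tanaka 11–6.
Park–Yilmaz: Park 9–8.
Park vs Dube: Park, 9–8.
Park vs Zhou: Park wins 9–8.
Tanaka vs Yilmaz: 3 to 14, Yilmaz.
Tanaka vs Dube: Dube, 14–3.
Tanaka vs Zhou: 3 for Tanaka, 14 for Zhou — Zhou by 14–3.
Yilmaz vs Dube: Dube, 14–3.
Yilmaz vs Zhou: Yilmaz preferred on 8 ballots; Zhou wins 9–8.
Dube vs Zhou: Dube wins 14–3.
No candidate is winless: Park beats Yilmaz; Tanaka beats Park; Yilmaz beats Tanaka; Dube beats Tanaka; Zhou beats Tanaka. There is no Condorcet loser.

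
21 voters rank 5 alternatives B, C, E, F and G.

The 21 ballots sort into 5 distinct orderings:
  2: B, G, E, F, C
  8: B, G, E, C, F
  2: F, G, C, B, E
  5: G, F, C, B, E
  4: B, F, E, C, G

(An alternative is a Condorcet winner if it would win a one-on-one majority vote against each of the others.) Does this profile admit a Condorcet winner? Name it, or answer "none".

B

Check each pair by majority over 21 ballots:
B vs C: 2+8+4 = 14 for B, 7 for C — B by 14–7.
B vs E: 21 to 0, B.
B vs F: 2+8+4 = 14 for B, 7 for F — B by 14–7.
B vs G: 14 to 7, B.
C vs E: 7 to 14, E.
C vs F: C preferred on 8 ballots; F wins 13–8.
C vs G: C is ranked higher on 4 ballots, G on 17. G wins 17–4.
E vs F: E is ranked higher on 2+8 = 10 ballots, F on 11. F wins 11–10.
E vs G: 4 to 17, G.
F vs G: 2+4 = 6 for F, 15 for G — G by 15–6.
B wins every pairwise contest, so B is the Condorcet winner.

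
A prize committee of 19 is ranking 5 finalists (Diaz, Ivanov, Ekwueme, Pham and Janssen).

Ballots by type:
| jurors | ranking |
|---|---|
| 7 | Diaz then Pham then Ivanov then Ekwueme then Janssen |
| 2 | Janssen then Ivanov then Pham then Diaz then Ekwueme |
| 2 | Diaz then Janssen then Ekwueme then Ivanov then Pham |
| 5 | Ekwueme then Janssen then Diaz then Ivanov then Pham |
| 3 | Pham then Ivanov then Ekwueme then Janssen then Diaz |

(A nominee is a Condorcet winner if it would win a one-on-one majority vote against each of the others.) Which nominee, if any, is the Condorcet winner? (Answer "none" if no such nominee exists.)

none

Check each pair by majority over 19 ballots:
Diaz vs Ivanov: Diaz preferred on 7+2+5 = 14 ballots; Diaz wins 14–5.
Diaz vs Ekwueme: Diaz preferred on 7+2+2 = 11 ballots; Diaz wins 11–8.
Diaz vs Pham: 7+2+5 = 14 for Diaz, 5 for Pham — Diaz by 14–5.
Diaz vs Janssen: 9 to 10, Janssen.
Ivanov vs Ekwueme: 7+2+3 = 12 for Ivanov, 7 for Ekwueme — Ivanov by 12–7.
Ivanov vs Pham: 2+2+5 = 9 for Ivanov, 10 for Pham — Pham by 10–9.
Ivanov vs Janssen: 10 to 9, Ivanov.
Ekwueme vs Pham: 7 to 12, Pham.
Ekwueme vs Janssen: 15 to 4, Ekwueme.
Pham vs Janssen: 10 to 9, Pham.
Every nominee loses at least once (Diaz loses to Janssen; Ivanov loses to Diaz; Ekwueme loses to Diaz; Pham loses to Diaz; Janssen loses to Ivanov). The majority relation contains the cycle Diaz > Ivanov > Janssen > Diaz, so there is no Condorcet winner.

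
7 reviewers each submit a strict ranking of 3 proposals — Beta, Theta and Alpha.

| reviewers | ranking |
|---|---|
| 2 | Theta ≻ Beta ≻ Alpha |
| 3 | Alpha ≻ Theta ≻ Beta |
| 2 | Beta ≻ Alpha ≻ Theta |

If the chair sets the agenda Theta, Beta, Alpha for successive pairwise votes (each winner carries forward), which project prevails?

Alpha

Round 1: Theta vs Beta — 5–2, Theta advances.
Round 2: Theta vs Alpha — 2–5, Alpha advances.
The agenda winner is Alpha.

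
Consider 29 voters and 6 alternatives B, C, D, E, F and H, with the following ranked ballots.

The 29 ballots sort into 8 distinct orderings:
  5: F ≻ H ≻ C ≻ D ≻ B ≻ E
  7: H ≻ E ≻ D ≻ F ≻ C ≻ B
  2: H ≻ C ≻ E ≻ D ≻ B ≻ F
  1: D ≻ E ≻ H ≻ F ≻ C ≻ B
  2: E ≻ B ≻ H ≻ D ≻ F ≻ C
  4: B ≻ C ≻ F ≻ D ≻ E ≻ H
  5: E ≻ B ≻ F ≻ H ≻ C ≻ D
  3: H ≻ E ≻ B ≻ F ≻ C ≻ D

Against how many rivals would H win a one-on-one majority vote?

H against each rival (29 voters):
H–B: H 18–11.
H–C: H 25–4.
H vs D: H, 24–5.
H vs E: H wins 17–12.
H–F: H 15–14.
H beats B, C, D, E, F — 5 pairwise wins.

5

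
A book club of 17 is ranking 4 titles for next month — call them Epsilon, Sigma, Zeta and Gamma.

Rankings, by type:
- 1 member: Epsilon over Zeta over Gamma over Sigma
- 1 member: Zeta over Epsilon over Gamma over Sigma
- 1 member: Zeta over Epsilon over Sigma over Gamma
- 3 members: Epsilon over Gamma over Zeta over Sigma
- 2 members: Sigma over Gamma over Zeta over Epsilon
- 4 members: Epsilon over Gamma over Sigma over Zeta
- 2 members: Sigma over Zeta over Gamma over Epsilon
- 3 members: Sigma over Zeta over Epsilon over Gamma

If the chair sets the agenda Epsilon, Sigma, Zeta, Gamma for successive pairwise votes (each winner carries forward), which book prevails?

Gamma

Round 1: Epsilon vs Sigma — 10–7, Epsilon advances.
Round 2: Epsilon vs Zeta — 8–9, Zeta advances.
Round 3: Zeta vs Gamma — 8–9, Gamma advances.
Gamma survives the agenda.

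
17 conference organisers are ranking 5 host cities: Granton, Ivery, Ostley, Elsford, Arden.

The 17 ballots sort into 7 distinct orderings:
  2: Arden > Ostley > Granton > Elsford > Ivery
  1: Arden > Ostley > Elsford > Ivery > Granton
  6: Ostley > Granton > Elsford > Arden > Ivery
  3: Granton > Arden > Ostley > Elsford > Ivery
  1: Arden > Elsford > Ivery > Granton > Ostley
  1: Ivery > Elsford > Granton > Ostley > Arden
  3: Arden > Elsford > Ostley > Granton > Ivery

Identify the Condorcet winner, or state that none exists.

Check each pair by majority over 17 ballots:
Granton vs Ivery: Granton, 14–3.
Granton vs Ostley: Ostley wins 12–5.
Granton–Elsford: Granton 11–6.
Granton vs Arden: Granton wins 10–7.
Ivery vs Ostley: Ostley wins 15–2.
Ivery vs Elsford: Elsford, 16–1.
Ivery vs Arden: Arden, 16–1.
Ostley vs Elsford: Ostley wins 12–5.
Ostley–Arden: Arden 10–7.
Elsford–Arden: Arden 10–7.
Every city loses at least once (Granton loses to Ostley; Ivery loses to Granton; Ostley loses to Arden; Elsford loses to Granton; Arden loses to Granton). The majority relation contains the cycle Granton beats Arden beats Ostley beats Granton, so there is no Condorcet winner.

none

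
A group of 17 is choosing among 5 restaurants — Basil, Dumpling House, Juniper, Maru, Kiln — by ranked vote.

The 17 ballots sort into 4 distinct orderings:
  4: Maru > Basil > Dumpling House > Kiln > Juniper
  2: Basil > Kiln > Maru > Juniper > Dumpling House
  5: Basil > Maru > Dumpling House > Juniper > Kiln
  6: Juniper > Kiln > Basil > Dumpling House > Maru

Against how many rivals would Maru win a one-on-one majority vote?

Maru against each rival (17 friends):
Maru vs Basil: Basil wins 13–4.
Maru–Dumpling House: Maru 11–6.
Maru vs Juniper: Maru is ranked higher on 4+2+5 = 11 ballots, Juniper on 6. Maru wins 11–6.
Maru vs Kiln: Maru, 9–8.
Maru beats Dumpling House, Juniper, Kiln; loses to Basil — 3 pairwise wins.

3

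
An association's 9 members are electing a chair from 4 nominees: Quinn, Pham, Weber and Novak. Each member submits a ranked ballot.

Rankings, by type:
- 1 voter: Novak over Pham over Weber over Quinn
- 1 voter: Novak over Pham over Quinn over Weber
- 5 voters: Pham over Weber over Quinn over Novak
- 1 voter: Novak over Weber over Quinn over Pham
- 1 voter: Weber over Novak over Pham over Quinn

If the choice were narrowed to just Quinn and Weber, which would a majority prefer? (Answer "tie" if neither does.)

Ballots ranking Quinn above Weber: 1.
Ballots ranking Weber above Quinn: 9 − 1 = 8.
Weber wins the head-to-head 8–1.

Weber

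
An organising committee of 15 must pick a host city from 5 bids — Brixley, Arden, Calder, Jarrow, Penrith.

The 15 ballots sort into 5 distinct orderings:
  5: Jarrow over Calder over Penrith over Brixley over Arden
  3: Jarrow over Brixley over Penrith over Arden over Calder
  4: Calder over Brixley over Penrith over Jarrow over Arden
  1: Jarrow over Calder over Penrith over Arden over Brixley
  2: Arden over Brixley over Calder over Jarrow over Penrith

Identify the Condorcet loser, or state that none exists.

Head-to-head results (15 organisers):
Brixley vs Arden: 12 to 3, Brixley.
Brixley–Calder: Calder 10–5.
Brixley vs Jarrow: Jarrow, 9–6.
Brixley vs Penrith: Brixley, 9–6.
Arden vs Calder: 3+2 = 5 for Arden, 10 for Calder — Calder by 10–5.
Arden vs Jarrow: 2 for Arden, 13 for Jarrow — Jarrow by 13–2.
Arden vs Penrith: Arden preferred on 2 ballots; Penrith wins 13–2.
Calder vs Jarrow: Calder preferred on 4+2 = 6 ballots; Jarrow wins 9–6.
Calder vs Penrith: Calder, 12–3.
Jarrow vs Penrith: Jarrow, 11–4.
Arden loses to every other city — it is the Condorcet loser.

Arden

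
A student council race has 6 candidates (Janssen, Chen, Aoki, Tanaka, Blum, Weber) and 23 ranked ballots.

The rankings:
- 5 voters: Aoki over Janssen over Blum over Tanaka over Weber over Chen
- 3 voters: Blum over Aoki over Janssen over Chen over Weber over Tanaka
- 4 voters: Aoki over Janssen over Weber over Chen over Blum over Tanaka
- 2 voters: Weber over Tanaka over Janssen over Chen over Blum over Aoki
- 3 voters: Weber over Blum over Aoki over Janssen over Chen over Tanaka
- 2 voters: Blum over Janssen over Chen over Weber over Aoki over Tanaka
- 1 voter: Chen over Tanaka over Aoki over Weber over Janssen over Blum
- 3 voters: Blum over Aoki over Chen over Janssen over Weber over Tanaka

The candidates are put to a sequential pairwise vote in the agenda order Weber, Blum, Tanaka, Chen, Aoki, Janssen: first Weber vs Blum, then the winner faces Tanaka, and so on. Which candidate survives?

Janssen

Round 1: Weber vs Blum — 10–13, Blum advances.
Round 2: Blum vs Tanaka — 20–3, Blum advances.
Round 3: Blum vs Chen — 16–7, Blum advances.
Round 4: Blum vs Aoki — 13–10, Blum advances.
Round 5: Blum vs Janssen — 11–12, Janssen advances.
Janssen survives the agenda.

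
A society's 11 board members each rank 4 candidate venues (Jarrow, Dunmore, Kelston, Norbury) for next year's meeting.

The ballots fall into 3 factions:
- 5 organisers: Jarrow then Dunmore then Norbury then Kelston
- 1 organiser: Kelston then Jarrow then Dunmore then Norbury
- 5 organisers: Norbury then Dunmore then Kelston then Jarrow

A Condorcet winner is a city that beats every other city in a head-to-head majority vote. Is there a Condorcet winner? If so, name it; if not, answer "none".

none

Head-to-head results (11 organisers):
Jarrow vs Dunmore: Jarrow preferred on 5+1 = 6 ballots; Jarrow wins 6–5.
Jarrow vs Kelston: Jarrow preferred on 5 ballots; Kelston wins 6–5.
Jarrow vs Norbury: 5+1 = 6 for Jarrow, 5 for Norbury — Jarrow by 6–5.
Dunmore vs Kelston: Dunmore is ranked higher on 5+5 = 10 ballots, Kelston on 1. Dunmore wins 10–1.
Dunmore vs Norbury: 5+1 = 6 for Dunmore, 5 for Norbury — Dunmore by 6–5.
Kelston vs Norbury: Kelston is ranked higher on 1 ballot, Norbury on 10. Norbury wins 10–1.
No city is unbeaten: Jarrow loses to Kelston; Dunmore loses to Jarrow; Kelston loses to Dunmore; Norbury loses to Jarrow. In particular Jarrow beats Dunmore beats Kelston beats Jarrow is a majority cycle — no Condorcet winner exists.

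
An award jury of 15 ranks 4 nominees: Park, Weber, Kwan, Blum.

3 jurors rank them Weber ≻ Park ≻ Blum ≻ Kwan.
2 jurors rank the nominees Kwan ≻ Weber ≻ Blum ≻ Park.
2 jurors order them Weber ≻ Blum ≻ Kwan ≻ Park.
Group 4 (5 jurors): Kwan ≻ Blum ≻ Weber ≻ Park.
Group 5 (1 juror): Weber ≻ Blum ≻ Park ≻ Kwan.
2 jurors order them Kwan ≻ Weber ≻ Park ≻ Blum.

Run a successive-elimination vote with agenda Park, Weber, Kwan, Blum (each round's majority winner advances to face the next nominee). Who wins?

Kwan

Round 1: Park vs Weber — 0–15, Weber advances.
Round 2: Weber vs Kwan — 6–9, Kwan advances.
Round 3: Kwan vs Blum — 9–6, Kwan advances.
Kwan survives the agenda.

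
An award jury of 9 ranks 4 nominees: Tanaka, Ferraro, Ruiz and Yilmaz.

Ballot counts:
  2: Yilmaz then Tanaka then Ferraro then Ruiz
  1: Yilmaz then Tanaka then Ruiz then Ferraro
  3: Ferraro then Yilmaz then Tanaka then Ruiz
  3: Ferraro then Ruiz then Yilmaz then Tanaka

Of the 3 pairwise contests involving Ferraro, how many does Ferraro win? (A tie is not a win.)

3

Ferraro against each rival (9 jurors):
Ferraro vs Tanaka: Ferraro wins 6–3.
Ferraro vs Ruiz: Ferraro wins 8–1.
Ferraro vs Yilmaz: Ferraro, 6–3.
Ferraro beats Tanaka, Ruiz, Yilmaz — 3 pairwise wins.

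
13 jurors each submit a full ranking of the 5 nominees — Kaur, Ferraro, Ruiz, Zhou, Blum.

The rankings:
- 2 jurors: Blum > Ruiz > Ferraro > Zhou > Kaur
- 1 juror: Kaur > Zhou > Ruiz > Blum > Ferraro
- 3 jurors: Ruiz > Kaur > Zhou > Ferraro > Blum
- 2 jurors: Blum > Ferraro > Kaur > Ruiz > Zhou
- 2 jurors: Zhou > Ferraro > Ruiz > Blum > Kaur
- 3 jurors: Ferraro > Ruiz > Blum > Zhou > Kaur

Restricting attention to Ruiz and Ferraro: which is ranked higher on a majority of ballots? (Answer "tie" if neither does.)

Ferraro

Ballots ranking Ruiz above Ferraro: 2 + 1 + 3 = 6.
Ballots ranking Ferraro above Ruiz: 13 − 6 = 7.
Ferraro wins the head-to-head 7–6.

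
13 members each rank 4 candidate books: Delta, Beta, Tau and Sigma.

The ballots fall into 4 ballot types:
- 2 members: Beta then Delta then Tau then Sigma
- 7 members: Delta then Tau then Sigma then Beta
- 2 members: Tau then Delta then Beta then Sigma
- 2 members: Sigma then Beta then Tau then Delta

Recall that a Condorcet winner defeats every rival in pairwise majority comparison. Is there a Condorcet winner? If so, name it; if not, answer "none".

Head-to-head results (13 members):
Delta vs Beta: Delta, 9–4.
Delta vs Tau: Delta, 9–4.
Delta vs Sigma: Delta wins 11–2.
Beta vs Tau: Tau, 9–4.
Beta vs Sigma: Sigma wins 9–4.
Tau–Sigma: Tau 11–2.
Only Delta has no losses; Delta is the Condorcet winner.

Delta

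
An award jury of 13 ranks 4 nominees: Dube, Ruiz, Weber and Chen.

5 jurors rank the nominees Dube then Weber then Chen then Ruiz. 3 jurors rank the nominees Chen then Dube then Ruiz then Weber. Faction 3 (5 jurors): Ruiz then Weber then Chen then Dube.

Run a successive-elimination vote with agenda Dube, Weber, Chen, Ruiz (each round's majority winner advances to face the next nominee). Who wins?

Round 1: Dube vs Weber — 8–5, Dube advances.
Round 2: Dube vs Chen — 5–8, Chen advances.
Round 3: Chen vs Ruiz — 8–5, Chen advances.
Chen survives the agenda.

Chen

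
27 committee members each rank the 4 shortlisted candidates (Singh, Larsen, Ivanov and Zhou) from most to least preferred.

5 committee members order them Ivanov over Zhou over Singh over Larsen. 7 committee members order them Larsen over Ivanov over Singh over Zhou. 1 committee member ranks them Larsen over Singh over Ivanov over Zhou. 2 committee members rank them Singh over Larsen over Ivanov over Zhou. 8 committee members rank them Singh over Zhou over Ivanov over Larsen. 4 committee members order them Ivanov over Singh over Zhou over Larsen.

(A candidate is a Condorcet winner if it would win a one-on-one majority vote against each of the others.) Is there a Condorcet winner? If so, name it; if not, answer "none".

Check each pair by majority over 27 ballots:
Singh vs Larsen: Singh is ranked higher on 5+2+8+4 = 19 ballots, Larsen on 8. Singh wins 19–8.
Singh vs Ivanov: Singh preferred on 1+2+8 = 11 ballots; Ivanov wins 16–11.
Singh–Zhou: Singh 22–5.
Larsen vs Ivanov: Larsen is ranked higher on 7+1+2 = 10 ballots, Ivanov on 17. Ivanov wins 17–10.
Larsen vs Zhou: 7+1+2 = 10 for Larsen, 17 for Zhou — Zhou by 17–10.
Ivanov vs Zhou: 19 to 8, Ivanov.
Ivanov beats each of Singh, Larsen, Zhou — Ivanov is the Condorcet winner.

Ivanov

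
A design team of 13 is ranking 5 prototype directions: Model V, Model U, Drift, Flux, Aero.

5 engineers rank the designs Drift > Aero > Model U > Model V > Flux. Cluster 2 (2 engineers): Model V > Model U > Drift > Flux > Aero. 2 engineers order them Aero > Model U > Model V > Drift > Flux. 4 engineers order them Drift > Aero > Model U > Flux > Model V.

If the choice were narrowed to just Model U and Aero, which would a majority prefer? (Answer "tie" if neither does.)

Ballots ranking Model U above Aero: 2.
Ballots ranking Aero above Model U: 13 − 2 = 11.
Aero wins the head-to-head 11–2.

Aero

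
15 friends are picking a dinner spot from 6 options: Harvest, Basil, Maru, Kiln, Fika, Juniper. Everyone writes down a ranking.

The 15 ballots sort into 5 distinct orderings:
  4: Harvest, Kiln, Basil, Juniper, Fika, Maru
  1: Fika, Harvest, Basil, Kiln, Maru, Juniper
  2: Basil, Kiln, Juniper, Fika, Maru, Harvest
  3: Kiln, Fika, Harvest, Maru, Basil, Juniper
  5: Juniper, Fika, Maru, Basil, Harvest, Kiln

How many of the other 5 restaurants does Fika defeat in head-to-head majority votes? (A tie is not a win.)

3

Fika against each rival (15 friends):
Fika vs Harvest: 11 to 4, Fika.
Fika vs Basil: 1+3+5 = 9 for Fika, 6 for Basil — Fika by 9–6.
Fika vs Maru: Fika, 15–0.
Fika–Kiln: Kiln 9–6.
Fika–Juniper: Juniper 11–4.
Fika beats Harvest, Basil, Maru; loses to Kiln, Juniper — 3 pairwise wins.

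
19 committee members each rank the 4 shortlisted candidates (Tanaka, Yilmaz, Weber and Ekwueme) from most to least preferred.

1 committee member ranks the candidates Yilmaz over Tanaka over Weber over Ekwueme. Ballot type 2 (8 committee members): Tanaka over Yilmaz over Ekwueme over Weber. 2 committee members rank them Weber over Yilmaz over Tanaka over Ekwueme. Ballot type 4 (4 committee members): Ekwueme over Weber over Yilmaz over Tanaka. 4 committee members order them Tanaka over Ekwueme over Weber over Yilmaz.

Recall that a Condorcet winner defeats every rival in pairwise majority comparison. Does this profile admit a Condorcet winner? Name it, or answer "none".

Pairwise majorities:
Tanaka vs Yilmaz: Tanaka, 12–7.
Tanaka vs Weber: Tanaka is ranked higher on 1+8+4 = 13 ballots, Weber on 6. Tanaka wins 13–6.
Tanaka vs Ekwueme: Tanaka preferred on 1+8+2+4 = 15 ballots; Tanaka wins 15–4.
Yilmaz vs Weber: Weber wins 10–9.
Yilmaz–Ekwueme: Yilmaz 11–8.
Weber vs Ekwueme: Weber is ranked higher on 1+2 = 3 ballots, Ekwueme on 16. Ekwueme wins 16–3.
Tanaka beats each of Yilmaz, Weber, Ekwueme — Tanaka is the Condorcet winner.

Tanaka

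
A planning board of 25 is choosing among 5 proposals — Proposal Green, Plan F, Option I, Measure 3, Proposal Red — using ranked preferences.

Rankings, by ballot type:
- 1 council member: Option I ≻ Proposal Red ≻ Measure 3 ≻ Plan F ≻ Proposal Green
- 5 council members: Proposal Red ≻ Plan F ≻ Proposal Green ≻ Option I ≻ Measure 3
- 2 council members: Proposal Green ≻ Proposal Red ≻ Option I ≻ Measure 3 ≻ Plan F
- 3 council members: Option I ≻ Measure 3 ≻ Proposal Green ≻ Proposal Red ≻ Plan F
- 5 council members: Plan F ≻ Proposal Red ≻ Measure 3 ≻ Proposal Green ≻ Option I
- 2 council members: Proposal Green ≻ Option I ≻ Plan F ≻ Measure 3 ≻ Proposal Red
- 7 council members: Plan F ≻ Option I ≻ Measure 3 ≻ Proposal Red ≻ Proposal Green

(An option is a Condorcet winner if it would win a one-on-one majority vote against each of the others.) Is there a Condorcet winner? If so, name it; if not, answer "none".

Plan F

Check each pair by majority over 25 ballots:
Proposal Green vs Plan F: Plan F, 18–7.
Proposal Green vs Option I: Proposal Green wins 14–11.
Proposal Green–Measure 3: Measure 3 16–9.
Proposal Green vs Proposal Red: Proposal Red wins 18–7.
Plan F vs Option I: Plan F wins 17–8.
Plan F–Measure 3: Plan F 19–6.
Plan F–Proposal Red: Plan F 14–11.
Option I vs Measure 3: Option I, 20–5.
Option I vs Proposal Red: Option I, 13–12.
Measure 3 vs Proposal Red: Proposal Red, 13–12.
Plan F defeats every rival head-to-head and is the Condorcet winner.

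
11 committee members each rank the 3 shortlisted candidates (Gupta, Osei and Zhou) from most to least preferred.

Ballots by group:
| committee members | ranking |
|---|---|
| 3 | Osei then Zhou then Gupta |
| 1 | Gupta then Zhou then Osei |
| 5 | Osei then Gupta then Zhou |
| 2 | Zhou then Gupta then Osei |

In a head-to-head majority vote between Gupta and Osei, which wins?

Ballots ranking Gupta above Osei: 1 + 2 = 3.
Ballots ranking Osei above Gupta: 11 − 3 = 8.
Osei wins the head-to-head 8–3.

Osei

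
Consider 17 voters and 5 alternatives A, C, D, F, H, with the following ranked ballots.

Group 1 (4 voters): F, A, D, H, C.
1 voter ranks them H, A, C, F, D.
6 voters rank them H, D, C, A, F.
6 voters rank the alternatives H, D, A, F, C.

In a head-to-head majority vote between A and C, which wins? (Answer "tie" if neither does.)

A

Ballots ranking A above C: 4 + 1 + 6 = 11.
Ballots ranking C above A: 17 − 11 = 6.
A wins the head-to-head 11–6.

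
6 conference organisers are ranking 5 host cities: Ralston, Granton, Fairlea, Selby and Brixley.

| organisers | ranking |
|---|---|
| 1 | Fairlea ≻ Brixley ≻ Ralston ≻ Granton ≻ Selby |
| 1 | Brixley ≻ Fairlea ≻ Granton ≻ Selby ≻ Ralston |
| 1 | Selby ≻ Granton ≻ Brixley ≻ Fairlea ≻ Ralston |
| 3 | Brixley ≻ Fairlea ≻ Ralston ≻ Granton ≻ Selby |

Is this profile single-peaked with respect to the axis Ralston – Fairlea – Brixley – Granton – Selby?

Axis positions: Ralston=1, Fairlea=2, Brixley=3, Granton=4, Selby=5.
Ballot type 1 (peak Fairlea at position 2): ranking walks positions 2-3-1-4-5, expanding outward from the peak — single-peaked.
Ballot type 2 (peak Brixley at position 3): ranking walks positions 3-2-4-5-1, expanding outward from the peak — single-peaked.
Ballot type 3 (peak Selby at position 5): ranking walks positions 5-4-3-2-1, expanding outward from the peak — single-peaked.
Ballot type 4 (peak Brixley at position 3): ranking walks positions 3-2-1-4-5, expanding outward from the peak — single-peaked.
Every ranking is single-peaked on this axis.

yes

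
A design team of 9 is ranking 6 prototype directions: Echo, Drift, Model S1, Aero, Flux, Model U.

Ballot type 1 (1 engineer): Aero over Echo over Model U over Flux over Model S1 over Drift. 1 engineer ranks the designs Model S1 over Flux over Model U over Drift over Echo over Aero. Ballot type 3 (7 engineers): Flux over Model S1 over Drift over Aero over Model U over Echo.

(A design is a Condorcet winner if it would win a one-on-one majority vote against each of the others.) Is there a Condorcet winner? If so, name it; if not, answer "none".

Flux

Head-to-head results (9 engineers):
Echo–Drift: Drift 8–1.
Echo vs Model S1: 1 to 8, Model S1.
Echo vs Aero: Echo is ranked higher on 1 ballot, Aero on 8. Aero wins 8–1.
Echo vs Flux: Echo is ranked higher on 1 ballot, Flux on 8. Flux wins 8–1.
Echo vs Model U: Model U, 8–1.
Drift vs Model S1: 0 for Drift, 9 for Model S1 — Model S1 by 9–0.
Drift vs Aero: 1+7 = 8 for Drift, 1 for Aero — Drift by 8–1.
Drift vs Flux: 0 to 9, Flux.
Drift vs Model U: Drift is ranked higher on 7 ballots, Model U on 2. Drift wins 7–2.
Model S1 vs Aero: 8 to 1, Model S1.
Model S1 vs Flux: Flux wins 8–1.
Model S1 vs Model U: Model S1 preferred on 1+7 = 8 ballots; Model S1 wins 8–1.
Aero vs Flux: 1 to 8, Flux.
Aero vs Model U: Aero, 8–1.
Flux vs Model U: Flux is ranked higher on 1+7 = 8 ballots, Model U on 1. Flux wins 8–1.
Only Flux has no losses; Flux is the Condorcet winner.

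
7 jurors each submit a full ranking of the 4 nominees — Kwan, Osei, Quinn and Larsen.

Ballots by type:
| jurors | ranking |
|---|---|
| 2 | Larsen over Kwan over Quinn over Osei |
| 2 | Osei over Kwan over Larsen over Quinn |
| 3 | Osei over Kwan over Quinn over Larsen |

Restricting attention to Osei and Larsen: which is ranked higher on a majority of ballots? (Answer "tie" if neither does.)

Osei

Ballots ranking Osei above Larsen: 2 + 3 = 5.
Ballots ranking Larsen above Osei: 7 − 5 = 2.
Osei wins the head-to-head 5–2.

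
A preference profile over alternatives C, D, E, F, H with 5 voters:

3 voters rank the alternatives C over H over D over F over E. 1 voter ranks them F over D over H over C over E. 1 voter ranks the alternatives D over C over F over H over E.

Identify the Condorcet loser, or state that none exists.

E

Head-to-head results (5 voters):
C vs D: C wins 3–2.
C vs E: C preferred on 3+1+1 = 5 ballots; C wins 5–0.
C vs F: C preferred on 3+1 = 4 ballots; C wins 4–1.
C vs H: 3+1 = 4 for C, 1 for H — C by 4–1.
D vs E: 5 to 0, D.
D vs F: D, 4–1.
D–H: H 3–2.
E vs F: F wins 5–0.
E vs H: 0 to 5, H.
F vs H: H wins 3–2.
E loses to every other alternative — it is the Condorcet loser.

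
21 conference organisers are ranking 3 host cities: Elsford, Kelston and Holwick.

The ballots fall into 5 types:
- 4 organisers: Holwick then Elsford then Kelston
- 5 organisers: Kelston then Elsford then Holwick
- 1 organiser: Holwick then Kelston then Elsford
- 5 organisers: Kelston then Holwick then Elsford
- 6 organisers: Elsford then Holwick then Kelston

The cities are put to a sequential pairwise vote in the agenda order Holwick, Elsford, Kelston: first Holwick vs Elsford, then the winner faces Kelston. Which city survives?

Kelston

Round 1: Holwick vs Elsford — 10–11, Elsford advances.
Round 2: Elsford vs Kelston — 10–11, Kelston advances.
The agenda winner is Kelston.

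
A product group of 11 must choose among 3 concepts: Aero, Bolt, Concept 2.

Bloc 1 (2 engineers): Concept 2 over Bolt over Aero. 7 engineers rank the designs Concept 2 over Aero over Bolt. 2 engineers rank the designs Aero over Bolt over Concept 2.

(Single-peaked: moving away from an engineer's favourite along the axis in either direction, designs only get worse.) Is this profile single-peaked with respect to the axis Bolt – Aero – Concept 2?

no

Axis positions: Bolt=1, Aero=2, Concept 2=3.
Bloc 1: ranking walks positions 3-1-2; Bolt is ranked above Aero even though Aero lies between Bolt and the peak Concept 2 on the axis — preferences dip and rise again. Not single-peaked.
Bloc 2 (peak Concept 2 at position 3): ranking walks positions 3-2-1, expanding outward from the peak — single-peaked.
Bloc 3 (peak Aero at position 2): ranking walks positions 2-1-3, expanding outward from the peak — single-peaked.
Bloc 1 violates single-peakedness, so the profile is not single-peaked on this axis.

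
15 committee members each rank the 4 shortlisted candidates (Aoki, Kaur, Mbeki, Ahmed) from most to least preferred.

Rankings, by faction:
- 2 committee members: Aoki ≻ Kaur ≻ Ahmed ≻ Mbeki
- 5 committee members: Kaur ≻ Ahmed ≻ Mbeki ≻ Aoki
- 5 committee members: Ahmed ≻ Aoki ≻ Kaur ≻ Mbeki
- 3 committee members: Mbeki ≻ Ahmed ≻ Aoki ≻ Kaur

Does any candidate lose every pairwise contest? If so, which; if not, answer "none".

Pairwise majorities:
Aoki–Kaur: Aoki 10–5.
Aoki vs Mbeki: 7 to 8, Mbeki.
Aoki vs Ahmed: Aoki preferred on 2 ballots; Ahmed wins 13–2.
Kaur vs Mbeki: Kaur, 12–3.
Kaur vs Ahmed: Ahmed wins 8–7.
Mbeki vs Ahmed: Ahmed wins 12–3.
Every candidate wins at least one matchup (Aoki beats Kaur; Kaur beats Mbeki; Mbeki beats Aoki; Ahmed beats Aoki), so there is no Condorcet loser.

none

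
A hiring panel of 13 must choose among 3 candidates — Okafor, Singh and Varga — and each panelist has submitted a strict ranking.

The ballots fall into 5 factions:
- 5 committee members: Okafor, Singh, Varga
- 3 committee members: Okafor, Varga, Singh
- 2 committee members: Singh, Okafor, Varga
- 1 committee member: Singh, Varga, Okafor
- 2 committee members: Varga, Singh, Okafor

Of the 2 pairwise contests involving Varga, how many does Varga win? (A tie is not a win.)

0

Varga against each rival (13 committee members):
Varga vs Okafor: 3 to 10, Okafor.
Varga vs Singh: Singh, 8–5.
Varga beats no one; loses to Okafor, Singh — 0 pairwise wins.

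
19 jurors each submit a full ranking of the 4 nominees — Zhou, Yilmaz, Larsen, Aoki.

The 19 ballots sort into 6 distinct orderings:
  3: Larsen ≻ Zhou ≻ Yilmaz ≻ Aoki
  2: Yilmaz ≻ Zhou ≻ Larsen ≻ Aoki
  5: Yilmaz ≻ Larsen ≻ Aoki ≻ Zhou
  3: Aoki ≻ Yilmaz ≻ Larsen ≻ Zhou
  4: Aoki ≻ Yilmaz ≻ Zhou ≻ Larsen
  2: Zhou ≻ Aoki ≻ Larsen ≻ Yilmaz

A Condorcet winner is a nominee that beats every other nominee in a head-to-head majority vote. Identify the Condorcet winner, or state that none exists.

Pairwise majorities:
Zhou vs Yilmaz: Yilmaz wins 14–5.
Zhou–Larsen: Larsen 11–8.
Zhou–Aoki: Aoki 12–7.
Yilmaz–Larsen: Yilmaz 14–5.
Yilmaz vs Aoki: Yilmaz wins 10–9.
Larsen vs Aoki: Larsen, 10–9.
Yilmaz beats each of Zhou, Larsen, Aoki — Yilmaz is the Condorcet winner.

Yilmaz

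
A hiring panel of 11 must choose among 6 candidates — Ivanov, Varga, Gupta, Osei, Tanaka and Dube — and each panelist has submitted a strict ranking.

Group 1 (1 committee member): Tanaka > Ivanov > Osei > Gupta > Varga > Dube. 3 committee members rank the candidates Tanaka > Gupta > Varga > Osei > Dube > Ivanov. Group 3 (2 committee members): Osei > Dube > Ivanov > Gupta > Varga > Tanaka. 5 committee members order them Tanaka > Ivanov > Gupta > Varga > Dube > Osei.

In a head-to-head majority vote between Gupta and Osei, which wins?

Gupta

Ballots ranking Gupta above Osei: 3 + 5 = 8.
Ballots ranking Osei above Gupta: 11 − 8 = 3.
Gupta wins the head-to-head 8–3.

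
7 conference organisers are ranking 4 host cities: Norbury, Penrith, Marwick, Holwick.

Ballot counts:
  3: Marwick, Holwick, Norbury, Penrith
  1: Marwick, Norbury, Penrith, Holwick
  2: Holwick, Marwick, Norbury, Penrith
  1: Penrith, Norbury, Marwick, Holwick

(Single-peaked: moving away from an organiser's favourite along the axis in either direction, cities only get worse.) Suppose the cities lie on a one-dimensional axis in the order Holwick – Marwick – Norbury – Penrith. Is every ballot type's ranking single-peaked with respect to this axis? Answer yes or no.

Axis positions: Holwick=1, Marwick=2, Norbury=3, Penrith=4.
Ballot type 1 (peak Marwick at position 2): ranking walks positions 2-1-3-4, expanding outward from the peak — single-peaked.
Ballot type 2 (peak Marwick at position 2): ranking walks positions 2-3-4-1, expanding outward from the peak — single-peaked.
Ballot type 3 (peak Holwick at position 1): ranking walks positions 1-2-3-4, expanding outward from the peak — single-peaked.
Ballot type 4 (peak Penrith at position 4): ranking walks positions 4-3-2-1, expanding outward from the peak — single-peaked.
Every ranking is single-peaked on this axis.

yes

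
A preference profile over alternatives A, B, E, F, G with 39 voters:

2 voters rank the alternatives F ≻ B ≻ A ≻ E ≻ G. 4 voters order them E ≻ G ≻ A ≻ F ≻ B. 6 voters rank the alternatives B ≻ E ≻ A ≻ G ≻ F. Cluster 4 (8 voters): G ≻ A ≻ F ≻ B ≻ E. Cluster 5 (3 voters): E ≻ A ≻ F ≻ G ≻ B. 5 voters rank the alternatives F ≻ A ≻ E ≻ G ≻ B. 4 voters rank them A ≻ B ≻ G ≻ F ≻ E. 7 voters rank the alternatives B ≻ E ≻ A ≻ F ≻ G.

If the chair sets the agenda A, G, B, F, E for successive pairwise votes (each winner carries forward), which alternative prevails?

Round 1: A vs G — 27–12, A advances.
Round 2: A vs B — 24–15, A advances.
Round 3: A vs F — 32–7, A advances.
Round 4: A vs E — 19–20, E advances.
The agenda winner is E.

E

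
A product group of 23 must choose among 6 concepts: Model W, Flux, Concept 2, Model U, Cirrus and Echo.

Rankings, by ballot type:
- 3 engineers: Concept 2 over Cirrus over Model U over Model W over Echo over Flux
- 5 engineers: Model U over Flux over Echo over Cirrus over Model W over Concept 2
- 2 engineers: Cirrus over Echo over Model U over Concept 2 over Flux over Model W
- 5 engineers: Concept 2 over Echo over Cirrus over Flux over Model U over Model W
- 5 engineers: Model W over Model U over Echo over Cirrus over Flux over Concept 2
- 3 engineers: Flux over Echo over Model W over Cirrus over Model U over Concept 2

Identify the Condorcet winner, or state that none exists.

none

Head-to-head results (23 engineers):
Model W vs Flux: Flux wins 15–8.
Model W vs Concept 2: Model W wins 13–10.
Model W–Model U: Model U 15–8.
Model W vs Cirrus: Cirrus wins 15–8.
Model W vs Echo: Echo wins 15–8.
Flux–Concept 2: Flux 13–10.
Flux vs Model U: Model U, 15–8.
Flux vs Cirrus: Cirrus wins 15–8.
Flux vs Echo: Echo, 15–8.
Concept 2–Model U: Model U 15–8.
Concept 2 vs Cirrus: Cirrus, 15–8.
Concept 2 vs Echo: Echo, 15–8.
Model U–Cirrus: Cirrus 13–10.
Model U vs Echo: Model U, 13–10.
Cirrus vs Echo: Echo wins 18–5.
No design is unbeaten: Model W loses to Flux; Flux loses to Model U; Concept 2 loses to Model W; Model U loses to Cirrus; Cirrus loses to Echo; Echo loses to Model U. In particular Model U > Echo > Cirrus > Model U is a majority cycle — no Condorcet winner exists.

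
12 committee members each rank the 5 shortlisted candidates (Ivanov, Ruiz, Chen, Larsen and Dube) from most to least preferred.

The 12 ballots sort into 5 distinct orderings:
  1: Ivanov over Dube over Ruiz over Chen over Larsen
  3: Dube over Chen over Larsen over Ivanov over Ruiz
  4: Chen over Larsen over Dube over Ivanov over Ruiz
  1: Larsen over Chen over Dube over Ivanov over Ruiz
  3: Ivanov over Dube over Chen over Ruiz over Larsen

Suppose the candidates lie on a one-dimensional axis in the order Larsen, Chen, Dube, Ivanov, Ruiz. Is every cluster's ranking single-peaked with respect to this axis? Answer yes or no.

yes

Axis positions: Larsen=1, Chen=2, Dube=3, Ivanov=4, Ruiz=5.
Cluster 1 (peak Ivanov at position 4): ranking walks positions 4-3-5-2-1, expanding outward from the peak — single-peaked.
Cluster 2 (peak Dube at position 3): ranking walks positions 3-2-1-4-5, expanding outward from the peak — single-peaked.
Cluster 3 (peak Chen at position 2): ranking walks positions 2-1-3-4-5, expanding outward from the peak — single-peaked.
Cluster 4 (peak Larsen at position 1): ranking walks positions 1-2-3-4-5, expanding outward from the peak — single-peaked.
Cluster 5 (peak Ivanov at position 4): ranking walks positions 4-3-2-5-1, expanding outward from the peak — single-peaked.
Every ranking is single-peaked on this axis.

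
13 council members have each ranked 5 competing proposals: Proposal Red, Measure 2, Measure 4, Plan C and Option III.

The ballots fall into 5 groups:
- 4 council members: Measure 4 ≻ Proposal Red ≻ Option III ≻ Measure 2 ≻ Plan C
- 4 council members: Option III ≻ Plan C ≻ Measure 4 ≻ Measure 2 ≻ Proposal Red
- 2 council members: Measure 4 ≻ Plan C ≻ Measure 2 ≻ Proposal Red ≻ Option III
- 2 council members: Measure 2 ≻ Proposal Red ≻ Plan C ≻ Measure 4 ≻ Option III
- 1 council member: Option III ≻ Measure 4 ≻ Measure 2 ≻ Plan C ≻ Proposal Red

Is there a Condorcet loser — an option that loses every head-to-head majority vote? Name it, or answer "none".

Head-to-head results (13 council members):
Proposal Red vs Measure 2: 4 to 9, Measure 2.
Proposal Red vs Measure 4: Proposal Red is ranked higher on 2 ballots, Measure 4 on 11. Measure 4 wins 11–2.
Proposal Red vs Plan C: Proposal Red is ranked higher on 4+2 = 6 ballots, Plan C on 7. Plan C wins 7–6.
Proposal Red vs Option III: Proposal Red, 8–5.
Measure 2 vs Measure 4: Measure 4 wins 11–2.
Measure 2 vs Plan C: Measure 2 is ranked higher on 4+2+1 = 7 ballots, Plan C on 6. Measure 2 wins 7–6.
Measure 2 vs Option III: 4 to 9, Option III.
Measure 4 vs Plan C: 7 to 6, Measure 4.
Measure 4 vs Option III: Measure 4, 8–5.
Plan C vs Option III: Plan C preferred on 2+2 = 4 ballots; Option III wins 9–4.
Every option wins at least one matchup (Proposal Red beats Option III; Measure 2 beats Proposal Red; Measure 4 beats Proposal Red; Plan C beats Proposal Red; Option III beats Measure 2), so there is no Condorcet loser.

none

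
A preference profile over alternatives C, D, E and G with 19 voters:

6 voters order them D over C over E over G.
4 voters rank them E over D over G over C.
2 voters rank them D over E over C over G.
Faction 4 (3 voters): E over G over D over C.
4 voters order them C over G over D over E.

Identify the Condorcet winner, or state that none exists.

Head-to-head results (19 voters):
C vs D: D, 15–4.
C vs E: C, 10–9.
C vs G: C wins 12–7.
D vs E: D wins 12–7.
D vs G: D wins 12–7.
E vs G: E wins 15–4.
D beats each of C, E, G — D is the Condorcet winner.

D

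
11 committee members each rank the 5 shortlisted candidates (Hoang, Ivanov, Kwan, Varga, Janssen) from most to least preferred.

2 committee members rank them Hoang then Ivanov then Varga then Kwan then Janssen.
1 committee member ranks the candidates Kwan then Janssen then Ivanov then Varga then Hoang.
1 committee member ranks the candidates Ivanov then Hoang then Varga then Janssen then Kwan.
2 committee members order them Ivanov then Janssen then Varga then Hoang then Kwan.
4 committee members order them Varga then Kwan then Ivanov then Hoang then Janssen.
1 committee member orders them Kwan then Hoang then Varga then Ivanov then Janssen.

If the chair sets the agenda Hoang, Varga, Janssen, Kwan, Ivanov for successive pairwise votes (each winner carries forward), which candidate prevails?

Ivanov

Round 1: Hoang vs Varga — 4–7, Varga advances.
Round 2: Varga vs Janssen — 8–3, Varga advances.
Round 3: Varga vs Kwan — 9–2, Varga advances.
Round 4: Varga vs Ivanov — 5–6, Ivanov advances.
Ivanov survives the agenda.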